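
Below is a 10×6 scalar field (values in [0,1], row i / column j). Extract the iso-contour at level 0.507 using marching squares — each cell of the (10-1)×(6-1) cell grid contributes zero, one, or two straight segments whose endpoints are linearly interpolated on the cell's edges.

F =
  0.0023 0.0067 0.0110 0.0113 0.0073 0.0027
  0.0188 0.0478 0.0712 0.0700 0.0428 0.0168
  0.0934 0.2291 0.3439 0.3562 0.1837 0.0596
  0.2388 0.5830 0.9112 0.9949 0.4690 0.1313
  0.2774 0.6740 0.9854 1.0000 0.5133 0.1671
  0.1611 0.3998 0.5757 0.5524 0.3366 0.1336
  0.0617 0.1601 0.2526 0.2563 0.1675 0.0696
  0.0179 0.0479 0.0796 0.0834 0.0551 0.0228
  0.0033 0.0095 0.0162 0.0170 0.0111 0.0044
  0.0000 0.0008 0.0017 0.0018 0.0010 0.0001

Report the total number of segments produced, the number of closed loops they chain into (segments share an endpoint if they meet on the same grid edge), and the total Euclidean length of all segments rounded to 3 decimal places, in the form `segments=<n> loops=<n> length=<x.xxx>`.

cell (2,0): code 0100 → (2.785,1.000)–(3.000,0.779)
cell (2,1): code 1100 → (2.288,2.000)–(2.785,1.000)
cell (2,2): code 1100 → (2.236,3.000)–(2.288,2.000)
cell (2,3): code 1000 → (3.000,3.928)–(2.236,3.000)
cell (3,0): code 0110 → (3.000,0.779)–(4.000,0.579)
cell (3,3): code 1101 → (3.858,4.000)–(3.000,3.928)
cell (3,4): code 1000 → (4.000,4.018)–(3.858,4.000)
cell (4,0): code 0010 → (4.000,0.579)–(4.609,1.000)
cell (4,1): code 0111 → (4.609,1.000)–(5.000,1.609)
cell (4,3): code 1011 → (5.000,3.210)–(4.036,4.000)
cell (4,4): code 0001 → (4.036,4.000)–(4.000,4.018)
cell (5,1): code 0010 → (5.000,1.609)–(5.213,2.000)
cell (5,2): code 0011 → (5.213,2.000)–(5.153,3.000)
cell (5,3): code 0001 → (5.153,3.000)–(5.000,3.210)
total: 14 segments, chained into 1 closed loop(s), length Σ = 10.109856

segments=14 loops=1 length=10.110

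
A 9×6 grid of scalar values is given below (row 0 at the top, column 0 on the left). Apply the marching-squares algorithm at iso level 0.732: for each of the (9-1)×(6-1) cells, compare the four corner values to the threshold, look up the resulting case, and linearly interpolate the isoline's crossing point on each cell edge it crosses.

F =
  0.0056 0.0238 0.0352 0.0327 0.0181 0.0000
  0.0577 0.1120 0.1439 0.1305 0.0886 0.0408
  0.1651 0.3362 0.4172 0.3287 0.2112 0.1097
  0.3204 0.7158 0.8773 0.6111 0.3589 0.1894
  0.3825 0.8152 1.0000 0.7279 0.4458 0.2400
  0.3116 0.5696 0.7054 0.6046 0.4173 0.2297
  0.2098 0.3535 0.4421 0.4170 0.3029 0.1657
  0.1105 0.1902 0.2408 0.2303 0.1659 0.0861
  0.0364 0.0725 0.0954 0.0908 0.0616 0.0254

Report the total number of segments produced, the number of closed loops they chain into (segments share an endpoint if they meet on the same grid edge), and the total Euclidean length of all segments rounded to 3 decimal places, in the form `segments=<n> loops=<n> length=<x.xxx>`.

segments=8 loops=1 length=6.608

cell (2,1): code 0100 → (2.684,2.000)–(3.000,1.100)
cell (2,2): code 1000 → (3.000,2.546)–(2.684,2.000)
cell (3,0): code 0100 → (3.163,1.000)–(4.000,0.808)
cell (3,1): code 1110 → (3.000,1.100)–(3.163,1.000)
cell (3,2): code 1001 → (4.000,2.985)–(3.000,2.546)
cell (4,0): code 0010 → (4.000,0.808)–(4.339,1.000)
cell (4,1): code 0011 → (4.339,1.000)–(4.910,2.000)
cell (4,2): code 0001 → (4.910,2.000)–(4.000,2.985)
total: 8 segments, chained into 1 closed loop(s), length Σ = 6.608273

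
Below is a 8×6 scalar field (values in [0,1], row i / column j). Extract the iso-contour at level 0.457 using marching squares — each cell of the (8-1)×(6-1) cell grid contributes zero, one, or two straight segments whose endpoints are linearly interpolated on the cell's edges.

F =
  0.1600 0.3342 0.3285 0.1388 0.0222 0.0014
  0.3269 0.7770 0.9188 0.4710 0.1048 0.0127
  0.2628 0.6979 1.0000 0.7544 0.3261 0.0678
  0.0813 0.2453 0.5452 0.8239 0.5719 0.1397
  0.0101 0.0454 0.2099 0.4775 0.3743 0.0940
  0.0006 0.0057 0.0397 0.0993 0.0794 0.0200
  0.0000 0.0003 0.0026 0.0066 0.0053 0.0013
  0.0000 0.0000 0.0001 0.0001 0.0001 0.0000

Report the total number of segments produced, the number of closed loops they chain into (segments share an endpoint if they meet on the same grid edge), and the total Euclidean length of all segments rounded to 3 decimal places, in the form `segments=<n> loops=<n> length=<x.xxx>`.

segments=16 loops=1 length=11.711

cell (0,0): code 0100 → (0.277,1.000)–(1.000,0.289)
cell (0,1): code 1100 → (0.218,2.000)–(0.277,1.000)
cell (0,2): code 1100 → (0.958,3.000)–(0.218,2.000)
cell (0,3): code 1000 → (1.000,3.038)–(0.958,3.000)
cell (1,0): code 0110 → (1.000,0.289)–(2.000,0.446)
cell (1,3): code 1001 → (2.000,3.694)–(1.000,3.038)
cell (2,0): code 0010 → (2.000,0.446)–(2.532,1.000)
cell (2,1): code 0111 → (2.532,1.000)–(3.000,1.706)
cell (2,3): code 1101 → (2.533,4.000)–(2.000,3.694)
cell (2,4): code 1000 → (3.000,4.266)–(2.533,4.000)
cell (3,1): code 0010 → (3.000,1.706)–(3.263,2.000)
cell (3,2): code 0111 → (3.263,2.000)–(4.000,2.923)
cell (3,3): code 1011 → (4.000,3.199)–(3.581,4.000)
cell (3,4): code 0001 → (3.581,4.000)–(3.000,4.266)
cell (4,2): code 0010 → (4.000,2.923)–(4.054,3.000)
cell (4,3): code 0001 → (4.054,3.000)–(4.000,3.199)
total: 16 segments, chained into 1 closed loop(s), length Σ = 11.710677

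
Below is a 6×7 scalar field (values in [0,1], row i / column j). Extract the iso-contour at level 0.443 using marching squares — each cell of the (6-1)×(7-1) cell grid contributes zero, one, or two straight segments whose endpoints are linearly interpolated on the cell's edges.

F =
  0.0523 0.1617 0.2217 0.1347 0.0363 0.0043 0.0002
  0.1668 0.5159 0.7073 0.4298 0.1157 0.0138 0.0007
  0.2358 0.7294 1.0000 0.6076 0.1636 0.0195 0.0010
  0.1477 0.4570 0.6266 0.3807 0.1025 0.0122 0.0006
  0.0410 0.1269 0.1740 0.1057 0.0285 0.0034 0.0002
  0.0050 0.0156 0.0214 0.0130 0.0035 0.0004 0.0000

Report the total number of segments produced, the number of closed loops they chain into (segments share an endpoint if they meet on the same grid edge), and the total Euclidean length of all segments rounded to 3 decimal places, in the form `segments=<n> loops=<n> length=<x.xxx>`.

segments=12 loops=1 length=8.896

cell (0,0): code 0100 → (0.794,1.000)–(1.000,0.791)
cell (0,1): code 1100 → (0.456,2.000)–(0.794,1.000)
cell (0,2): code 1000 → (1.000,2.952)–(0.456,2.000)
cell (1,0): code 0110 → (1.000,0.791)–(2.000,0.420)
cell (1,2): code 1101 → (1.074,3.000)–(1.000,2.952)
cell (1,3): code 1000 → (2.000,3.371)–(1.074,3.000)
cell (2,0): code 0110 → (2.000,0.420)–(3.000,0.955)
cell (2,2): code 1011 → (3.000,2.747)–(2.725,3.000)
cell (2,3): code 0001 → (2.725,3.000)–(2.000,3.371)
cell (3,0): code 0010 → (3.000,0.955)–(3.042,1.000)
cell (3,1): code 0011 → (3.042,1.000)–(3.406,2.000)
cell (3,2): code 0001 → (3.406,2.000)–(3.000,2.747)
total: 12 segments, chained into 1 closed loop(s), length Σ = 8.896103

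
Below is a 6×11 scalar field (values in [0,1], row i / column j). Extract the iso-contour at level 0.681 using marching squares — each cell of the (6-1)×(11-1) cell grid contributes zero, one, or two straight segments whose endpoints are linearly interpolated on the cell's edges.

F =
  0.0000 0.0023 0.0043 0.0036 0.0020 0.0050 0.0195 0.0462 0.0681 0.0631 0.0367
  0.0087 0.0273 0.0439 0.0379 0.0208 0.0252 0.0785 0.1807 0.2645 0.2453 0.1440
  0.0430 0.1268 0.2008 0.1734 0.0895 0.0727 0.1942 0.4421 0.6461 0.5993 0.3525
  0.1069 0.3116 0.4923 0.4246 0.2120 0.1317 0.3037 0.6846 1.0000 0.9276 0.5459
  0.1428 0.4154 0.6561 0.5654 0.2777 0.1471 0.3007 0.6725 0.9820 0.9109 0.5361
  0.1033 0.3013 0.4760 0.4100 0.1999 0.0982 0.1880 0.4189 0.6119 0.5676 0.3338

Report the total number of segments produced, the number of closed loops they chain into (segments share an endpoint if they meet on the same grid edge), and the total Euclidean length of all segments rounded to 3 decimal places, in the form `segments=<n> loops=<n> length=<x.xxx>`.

cell (2,6): code 0100 → (2.985,7.000)–(3.000,6.991)
cell (2,7): code 1100 → (2.099,8.000)–(2.985,7.000)
cell (2,8): code 1100 → (2.249,9.000)–(2.099,8.000)
cell (2,9): code 1000 → (3.000,9.646)–(2.249,9.000)
cell (3,6): code 0010 → (3.000,6.991)–(3.298,7.000)
cell (3,7): code 0111 → (3.298,7.000)–(4.000,7.027)
cell (3,9): code 1001 → (4.000,9.613)–(3.000,9.646)
cell (4,7): code 0010 → (4.000,7.027)–(4.813,8.000)
cell (4,8): code 0011 → (4.813,8.000)–(4.670,9.000)
cell (4,9): code 0001 → (4.670,9.000)–(4.000,9.613)
total: 10 segments, chained into 1 closed loop(s), length Σ = 8.543380

segments=10 loops=1 length=8.543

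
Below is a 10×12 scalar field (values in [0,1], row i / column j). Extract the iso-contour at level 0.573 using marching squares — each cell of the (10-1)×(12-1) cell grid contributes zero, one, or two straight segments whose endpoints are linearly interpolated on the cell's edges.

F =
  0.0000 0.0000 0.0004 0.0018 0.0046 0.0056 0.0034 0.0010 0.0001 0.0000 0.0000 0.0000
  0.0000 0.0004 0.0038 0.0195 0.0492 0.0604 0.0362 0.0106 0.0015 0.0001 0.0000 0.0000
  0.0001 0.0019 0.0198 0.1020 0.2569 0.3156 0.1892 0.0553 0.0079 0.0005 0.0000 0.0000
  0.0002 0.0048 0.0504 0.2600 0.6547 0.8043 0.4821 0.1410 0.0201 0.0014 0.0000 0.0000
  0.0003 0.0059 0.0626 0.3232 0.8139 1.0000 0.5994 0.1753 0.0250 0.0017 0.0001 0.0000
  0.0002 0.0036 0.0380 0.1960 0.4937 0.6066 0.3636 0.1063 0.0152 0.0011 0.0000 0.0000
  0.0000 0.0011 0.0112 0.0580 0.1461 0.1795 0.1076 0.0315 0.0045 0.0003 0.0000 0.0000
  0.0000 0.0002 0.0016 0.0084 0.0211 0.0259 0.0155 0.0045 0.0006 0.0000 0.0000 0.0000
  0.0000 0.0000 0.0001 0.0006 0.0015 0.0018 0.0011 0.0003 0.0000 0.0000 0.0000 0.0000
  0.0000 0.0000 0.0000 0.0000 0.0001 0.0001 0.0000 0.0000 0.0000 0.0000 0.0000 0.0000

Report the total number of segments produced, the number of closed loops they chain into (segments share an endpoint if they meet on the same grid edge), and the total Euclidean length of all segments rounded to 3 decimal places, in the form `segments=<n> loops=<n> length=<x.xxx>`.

cell (2,3): code 0100 → (2.795,4.000)–(3.000,3.793)
cell (2,4): code 1100 → (2.527,5.000)–(2.795,4.000)
cell (2,5): code 1000 → (3.000,5.718)–(2.527,5.000)
cell (3,3): code 0110 → (3.000,3.793)–(4.000,3.509)
cell (3,5): code 1101 → (3.775,6.000)–(3.000,5.718)
cell (3,6): code 1000 → (4.000,6.062)–(3.775,6.000)
cell (4,3): code 0010 → (4.000,3.509)–(4.752,4.000)
cell (4,4): code 0111 → (4.752,4.000)–(5.000,4.702)
cell (4,5): code 1011 → (5.000,5.138)–(4.112,6.000)
cell (4,6): code 0001 → (4.112,6.000)–(4.000,6.062)
cell (5,4): code 0010 → (5.000,4.702)–(5.079,5.000)
cell (5,5): code 0001 → (5.079,5.000)–(5.000,5.138)
total: 12 segments, chained into 1 closed loop(s), length Σ = 7.760011

segments=12 loops=1 length=7.760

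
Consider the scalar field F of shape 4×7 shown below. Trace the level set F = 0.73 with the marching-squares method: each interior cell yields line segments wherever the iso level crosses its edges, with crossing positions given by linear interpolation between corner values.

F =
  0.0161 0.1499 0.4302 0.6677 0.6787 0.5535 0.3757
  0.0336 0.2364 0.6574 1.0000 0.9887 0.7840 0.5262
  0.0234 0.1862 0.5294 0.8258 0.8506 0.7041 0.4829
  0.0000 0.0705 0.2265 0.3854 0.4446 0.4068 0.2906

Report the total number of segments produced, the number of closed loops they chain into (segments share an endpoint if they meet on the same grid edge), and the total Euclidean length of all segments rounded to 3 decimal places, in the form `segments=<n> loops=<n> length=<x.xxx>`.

cell (0,2): code 0100 → (0.187,3.000)–(1.000,2.212)
cell (0,3): code 1100 → (0.165,4.000)–(0.187,3.000)
cell (0,4): code 1100 → (0.766,5.000)–(0.165,4.000)
cell (0,5): code 1000 → (1.000,5.209)–(0.766,5.000)
cell (1,2): code 0110 → (1.000,2.212)–(2.000,2.677)
cell (1,4): code 1011 → (2.000,4.823)–(1.676,5.000)
cell (1,5): code 0001 → (1.676,5.000)–(1.000,5.209)
cell (2,2): code 0010 → (2.000,2.677)–(2.218,3.000)
cell (2,3): code 0011 → (2.218,3.000)–(2.297,4.000)
cell (2,4): code 0001 → (2.297,4.000)–(2.000,4.823)
total: 10 segments, chained into 1 closed loop(s), length Σ = 8.060232

segments=10 loops=1 length=8.060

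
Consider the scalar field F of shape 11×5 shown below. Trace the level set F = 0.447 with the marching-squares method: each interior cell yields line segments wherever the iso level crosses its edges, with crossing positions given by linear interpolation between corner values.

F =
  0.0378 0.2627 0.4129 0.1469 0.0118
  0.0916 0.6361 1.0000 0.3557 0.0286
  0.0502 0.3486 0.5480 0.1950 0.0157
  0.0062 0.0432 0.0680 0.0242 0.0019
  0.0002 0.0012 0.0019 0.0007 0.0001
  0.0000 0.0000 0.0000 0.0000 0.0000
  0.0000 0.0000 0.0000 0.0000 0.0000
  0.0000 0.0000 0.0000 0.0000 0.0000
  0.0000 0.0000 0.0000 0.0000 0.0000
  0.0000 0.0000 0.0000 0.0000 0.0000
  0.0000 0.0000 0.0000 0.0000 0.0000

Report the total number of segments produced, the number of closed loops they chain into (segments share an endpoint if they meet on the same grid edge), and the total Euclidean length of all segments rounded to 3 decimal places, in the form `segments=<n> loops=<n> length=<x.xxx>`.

cell (0,0): code 0100 → (0.494,1.000)–(1.000,0.653)
cell (0,1): code 1100 → (0.058,2.000)–(0.494,1.000)
cell (0,2): code 1000 → (1.000,2.858)–(0.058,2.000)
cell (1,0): code 0010 → (1.000,0.653)–(1.658,1.000)
cell (1,1): code 0111 → (1.658,1.000)–(2.000,1.493)
cell (1,2): code 1001 → (2.000,2.286)–(1.000,2.858)
cell (2,1): code 0010 → (2.000,1.493)–(2.210,2.000)
cell (2,2): code 0001 → (2.210,2.000)–(2.000,2.286)
total: 8 segments, chained into 1 closed loop(s), length Σ = 6.379215

segments=8 loops=1 length=6.379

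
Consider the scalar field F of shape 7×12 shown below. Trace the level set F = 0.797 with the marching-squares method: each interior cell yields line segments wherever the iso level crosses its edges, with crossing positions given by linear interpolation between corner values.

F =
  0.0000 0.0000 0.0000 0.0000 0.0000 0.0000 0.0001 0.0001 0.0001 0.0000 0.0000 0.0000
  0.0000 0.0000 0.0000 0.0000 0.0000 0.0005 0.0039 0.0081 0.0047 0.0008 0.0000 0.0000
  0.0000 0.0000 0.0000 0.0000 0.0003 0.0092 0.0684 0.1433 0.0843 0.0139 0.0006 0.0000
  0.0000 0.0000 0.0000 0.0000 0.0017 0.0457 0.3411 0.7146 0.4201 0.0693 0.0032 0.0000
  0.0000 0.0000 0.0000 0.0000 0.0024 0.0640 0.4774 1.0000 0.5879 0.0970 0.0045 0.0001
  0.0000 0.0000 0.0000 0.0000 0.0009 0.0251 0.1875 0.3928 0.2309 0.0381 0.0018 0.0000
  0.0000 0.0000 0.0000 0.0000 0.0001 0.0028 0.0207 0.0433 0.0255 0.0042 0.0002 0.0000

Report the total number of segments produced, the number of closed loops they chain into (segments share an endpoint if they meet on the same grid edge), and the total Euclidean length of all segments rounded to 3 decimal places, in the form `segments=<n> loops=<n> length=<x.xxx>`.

segments=4 loops=1 length=2.783

cell (3,6): code 0100 → (3.289,7.000)–(4.000,6.612)
cell (3,7): code 1000 → (4.000,7.493)–(3.289,7.000)
cell (4,6): code 0010 → (4.000,6.612)–(4.334,7.000)
cell (4,7): code 0001 → (4.334,7.000)–(4.000,7.493)
total: 4 segments, chained into 1 closed loop(s), length Σ = 2.783479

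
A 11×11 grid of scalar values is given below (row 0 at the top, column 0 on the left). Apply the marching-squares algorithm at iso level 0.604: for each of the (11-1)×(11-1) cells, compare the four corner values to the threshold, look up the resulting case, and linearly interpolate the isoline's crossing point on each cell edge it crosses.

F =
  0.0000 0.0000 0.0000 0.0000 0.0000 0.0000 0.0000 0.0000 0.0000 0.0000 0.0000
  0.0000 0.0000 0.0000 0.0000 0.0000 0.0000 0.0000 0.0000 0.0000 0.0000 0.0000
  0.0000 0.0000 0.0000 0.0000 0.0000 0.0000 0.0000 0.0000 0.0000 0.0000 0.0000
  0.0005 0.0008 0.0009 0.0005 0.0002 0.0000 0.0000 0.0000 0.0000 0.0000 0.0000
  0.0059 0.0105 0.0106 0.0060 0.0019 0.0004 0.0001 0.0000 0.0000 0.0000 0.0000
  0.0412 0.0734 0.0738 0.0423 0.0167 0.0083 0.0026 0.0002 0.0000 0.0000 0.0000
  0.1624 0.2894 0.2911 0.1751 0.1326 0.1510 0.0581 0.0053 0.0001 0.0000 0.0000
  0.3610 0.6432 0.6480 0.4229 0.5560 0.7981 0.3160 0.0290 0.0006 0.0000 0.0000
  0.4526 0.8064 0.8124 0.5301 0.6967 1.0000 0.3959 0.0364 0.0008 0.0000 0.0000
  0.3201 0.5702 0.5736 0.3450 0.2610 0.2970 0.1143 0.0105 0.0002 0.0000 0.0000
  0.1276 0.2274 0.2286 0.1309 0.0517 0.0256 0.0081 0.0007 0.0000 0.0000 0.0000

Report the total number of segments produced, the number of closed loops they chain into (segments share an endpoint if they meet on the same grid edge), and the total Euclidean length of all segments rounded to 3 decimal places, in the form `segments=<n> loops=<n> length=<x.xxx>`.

cell (6,0): code 0100 → (6.889,1.000)–(7.000,0.861)
cell (6,1): code 1100 → (6.877,2.000)–(6.889,1.000)
cell (6,2): code 1000 → (7.000,2.195)–(6.877,2.000)
cell (6,4): code 0100 → (6.700,5.000)–(7.000,4.198)
cell (6,5): code 1000 → (7.000,5.403)–(6.700,5.000)
cell (7,0): code 0110 → (7.000,0.861)–(8.000,0.428)
cell (7,2): code 1001 → (8.000,2.738)–(7.000,2.195)
cell (7,3): code 0100 → (7.341,4.000)–(8.000,3.444)
cell (7,4): code 1110 → (7.000,4.198)–(7.341,4.000)
cell (7,5): code 1001 → (8.000,5.656)–(7.000,5.403)
cell (8,0): code 0010 → (8.000,0.428)–(8.857,1.000)
cell (8,1): code 0011 → (8.857,1.000)–(8.873,2.000)
cell (8,2): code 0001 → (8.873,2.000)–(8.000,2.738)
cell (8,3): code 0010 → (8.000,3.444)–(8.213,4.000)
cell (8,4): code 0011 → (8.213,4.000)–(8.563,5.000)
cell (8,5): code 0001 → (8.563,5.000)–(8.000,5.656)
total: 16 segments, chained into 2 closed loop(s), length Σ = 12.976121

segments=16 loops=2 length=12.976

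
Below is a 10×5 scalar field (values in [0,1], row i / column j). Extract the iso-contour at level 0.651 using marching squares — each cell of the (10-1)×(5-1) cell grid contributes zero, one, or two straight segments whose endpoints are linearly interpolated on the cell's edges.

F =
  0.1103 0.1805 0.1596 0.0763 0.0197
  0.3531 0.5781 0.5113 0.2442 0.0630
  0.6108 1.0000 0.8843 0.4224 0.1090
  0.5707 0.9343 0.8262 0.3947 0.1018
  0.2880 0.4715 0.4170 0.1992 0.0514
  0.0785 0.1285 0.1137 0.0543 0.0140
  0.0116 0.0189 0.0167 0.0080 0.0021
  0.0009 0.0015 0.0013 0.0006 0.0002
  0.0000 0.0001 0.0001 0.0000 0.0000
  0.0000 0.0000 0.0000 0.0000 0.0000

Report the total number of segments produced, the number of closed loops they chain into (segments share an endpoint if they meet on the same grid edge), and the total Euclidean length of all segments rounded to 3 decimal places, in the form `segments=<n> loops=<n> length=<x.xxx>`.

cell (1,0): code 0100 → (1.173,1.000)–(2.000,0.103)
cell (1,1): code 1100 → (1.375,2.000)–(1.173,1.000)
cell (1,2): code 1000 → (2.000,2.505)–(1.375,2.000)
cell (2,0): code 0110 → (2.000,0.103)–(3.000,0.221)
cell (2,2): code 1001 → (3.000,2.406)–(2.000,2.505)
cell (3,0): code 0010 → (3.000,0.221)–(3.612,1.000)
cell (3,1): code 0011 → (3.612,1.000)–(3.428,2.000)
cell (3,2): code 0001 → (3.428,2.000)–(3.000,2.406)
total: 8 segments, chained into 1 closed loop(s), length Σ = 7.653562

segments=8 loops=1 length=7.654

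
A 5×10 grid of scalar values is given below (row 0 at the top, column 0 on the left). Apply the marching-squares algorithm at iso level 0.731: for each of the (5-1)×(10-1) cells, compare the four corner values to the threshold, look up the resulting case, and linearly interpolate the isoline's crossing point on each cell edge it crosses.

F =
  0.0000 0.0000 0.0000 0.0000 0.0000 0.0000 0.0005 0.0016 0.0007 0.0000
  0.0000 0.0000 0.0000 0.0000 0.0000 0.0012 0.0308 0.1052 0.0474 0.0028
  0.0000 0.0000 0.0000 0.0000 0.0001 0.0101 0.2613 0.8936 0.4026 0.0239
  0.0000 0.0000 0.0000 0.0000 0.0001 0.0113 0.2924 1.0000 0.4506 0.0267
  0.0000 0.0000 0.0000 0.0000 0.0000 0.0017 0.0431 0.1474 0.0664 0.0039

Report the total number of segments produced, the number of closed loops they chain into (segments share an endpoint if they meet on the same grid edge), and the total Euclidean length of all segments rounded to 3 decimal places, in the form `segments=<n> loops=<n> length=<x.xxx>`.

cell (1,6): code 0100 → (1.794,7.000)–(2.000,6.743)
cell (1,7): code 1000 → (2.000,7.331)–(1.794,7.000)
cell (2,6): code 0110 → (2.000,6.743)–(3.000,6.620)
cell (2,7): code 1001 → (3.000,7.490)–(2.000,7.331)
cell (3,6): code 0010 → (3.000,6.620)–(3.316,7.000)
cell (3,7): code 0001 → (3.316,7.000)–(3.000,7.490)
total: 6 segments, chained into 1 closed loop(s), length Σ = 3.816291

segments=6 loops=1 length=3.816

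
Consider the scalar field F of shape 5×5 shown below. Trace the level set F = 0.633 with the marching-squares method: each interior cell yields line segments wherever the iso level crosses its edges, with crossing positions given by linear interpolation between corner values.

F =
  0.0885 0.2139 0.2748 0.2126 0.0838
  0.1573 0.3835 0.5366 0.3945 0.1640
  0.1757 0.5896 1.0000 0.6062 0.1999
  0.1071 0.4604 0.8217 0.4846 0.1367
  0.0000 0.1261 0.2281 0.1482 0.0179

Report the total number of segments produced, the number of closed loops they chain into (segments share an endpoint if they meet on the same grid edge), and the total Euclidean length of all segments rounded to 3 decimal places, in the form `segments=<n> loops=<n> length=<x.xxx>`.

segments=6 loops=1 length=5.807

cell (1,1): code 0100 → (1.208,2.000)–(2.000,1.106)
cell (1,2): code 1000 → (2.000,2.932)–(1.208,2.000)
cell (2,1): code 0110 → (2.000,1.106)–(3.000,1.478)
cell (2,2): code 1001 → (3.000,2.560)–(2.000,2.932)
cell (3,1): code 0010 → (3.000,1.478)–(3.318,2.000)
cell (3,2): code 0001 → (3.318,2.000)–(3.000,2.560)
total: 6 segments, chained into 1 closed loop(s), length Σ = 5.806644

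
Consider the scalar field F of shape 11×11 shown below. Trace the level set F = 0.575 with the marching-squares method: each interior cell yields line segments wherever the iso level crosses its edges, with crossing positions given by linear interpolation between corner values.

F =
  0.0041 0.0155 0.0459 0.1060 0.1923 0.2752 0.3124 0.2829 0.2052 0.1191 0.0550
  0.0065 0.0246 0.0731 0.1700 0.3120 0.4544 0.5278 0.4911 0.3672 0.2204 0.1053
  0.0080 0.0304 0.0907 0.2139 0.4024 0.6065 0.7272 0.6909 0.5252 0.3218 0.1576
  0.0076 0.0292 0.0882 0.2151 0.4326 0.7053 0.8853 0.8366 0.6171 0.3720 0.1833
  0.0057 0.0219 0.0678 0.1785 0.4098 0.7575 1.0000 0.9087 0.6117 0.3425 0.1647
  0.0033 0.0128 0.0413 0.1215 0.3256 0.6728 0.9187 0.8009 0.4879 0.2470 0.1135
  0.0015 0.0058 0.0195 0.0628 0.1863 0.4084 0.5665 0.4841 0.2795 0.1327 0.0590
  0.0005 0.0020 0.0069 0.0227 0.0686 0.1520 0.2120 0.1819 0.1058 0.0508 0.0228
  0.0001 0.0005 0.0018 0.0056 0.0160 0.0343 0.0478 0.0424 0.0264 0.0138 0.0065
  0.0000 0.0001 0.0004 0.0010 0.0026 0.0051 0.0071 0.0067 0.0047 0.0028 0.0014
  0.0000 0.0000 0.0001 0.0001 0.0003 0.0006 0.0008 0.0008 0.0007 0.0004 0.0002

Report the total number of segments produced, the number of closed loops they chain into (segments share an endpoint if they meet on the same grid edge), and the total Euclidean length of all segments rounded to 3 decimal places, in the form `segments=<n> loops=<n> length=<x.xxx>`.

cell (1,4): code 0100 → (1.793,5.000)–(2.000,4.846)
cell (1,5): code 1100 → (1.237,6.000)–(1.793,5.000)
cell (1,6): code 1100 → (1.420,7.000)–(1.237,6.000)
cell (1,7): code 1000 → (2.000,7.699)–(1.420,7.000)
cell (2,4): code 0110 → (2.000,4.846)–(3.000,4.522)
cell (2,7): code 1101 → (2.542,8.000)–(2.000,7.699)
cell (2,8): code 1000 → (3.000,8.172)–(2.542,8.000)
cell (3,4): code 0110 → (3.000,4.522)–(4.000,4.475)
cell (3,8): code 1001 → (4.000,8.136)–(3.000,8.172)
cell (4,4): code 0110 → (4.000,4.475)–(5.000,4.718)
cell (4,7): code 1011 → (5.000,7.722)–(4.296,8.000)
cell (4,8): code 0001 → (4.296,8.000)–(4.000,8.136)
cell (5,4): code 0010 → (5.000,4.718)–(5.370,5.000)
cell (5,5): code 0011 → (5.370,5.000)–(5.976,6.000)
cell (5,6): code 0011 → (5.976,6.000)–(5.713,7.000)
cell (5,7): code 0001 → (5.713,7.000)–(5.000,7.722)
total: 16 segments, chained into 1 closed loop(s), length Σ = 13.284315

segments=16 loops=1 length=13.284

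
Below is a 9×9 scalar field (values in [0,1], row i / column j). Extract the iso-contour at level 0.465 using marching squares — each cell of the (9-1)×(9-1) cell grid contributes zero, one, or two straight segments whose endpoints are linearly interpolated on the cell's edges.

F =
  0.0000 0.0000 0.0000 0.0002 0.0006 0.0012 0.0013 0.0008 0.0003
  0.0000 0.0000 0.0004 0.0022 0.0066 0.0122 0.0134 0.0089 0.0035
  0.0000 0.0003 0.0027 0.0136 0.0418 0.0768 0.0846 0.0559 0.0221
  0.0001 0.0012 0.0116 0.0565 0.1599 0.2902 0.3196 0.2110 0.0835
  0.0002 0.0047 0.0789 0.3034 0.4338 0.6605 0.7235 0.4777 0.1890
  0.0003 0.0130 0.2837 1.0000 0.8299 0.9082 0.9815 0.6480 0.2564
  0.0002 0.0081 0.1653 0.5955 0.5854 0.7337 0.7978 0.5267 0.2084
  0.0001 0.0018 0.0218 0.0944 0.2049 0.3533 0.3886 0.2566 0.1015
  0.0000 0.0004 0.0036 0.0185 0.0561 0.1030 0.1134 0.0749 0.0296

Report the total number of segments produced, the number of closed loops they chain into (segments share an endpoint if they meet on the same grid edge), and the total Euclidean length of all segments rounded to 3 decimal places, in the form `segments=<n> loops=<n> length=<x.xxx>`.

cell (3,4): code 0100 → (3.472,5.000)–(4.000,4.138)
cell (3,5): code 1100 → (3.360,6.000)–(3.472,5.000)
cell (3,6): code 1100 → (3.952,7.000)–(3.360,6.000)
cell (3,7): code 1000 → (4.000,7.044)–(3.952,7.000)
cell (4,2): code 0100 → (4.232,3.000)–(5.000,2.253)
cell (4,3): code 1100 → (4.079,4.000)–(4.232,3.000)
cell (4,4): code 1110 → (4.000,4.138)–(4.079,4.000)
cell (4,7): code 1001 → (5.000,7.467)–(4.000,7.044)
cell (5,2): code 0110 → (5.000,2.253)–(6.000,2.697)
cell (5,7): code 1001 → (6.000,7.194)–(5.000,7.467)
cell (6,2): code 0010 → (6.000,2.697)–(6.260,3.000)
cell (6,3): code 0011 → (6.260,3.000)–(6.316,4.000)
cell (6,4): code 0011 → (6.316,4.000)–(6.706,5.000)
cell (6,5): code 0011 → (6.706,5.000)–(6.813,6.000)
cell (6,6): code 0011 → (6.813,6.000)–(6.228,7.000)
cell (6,7): code 0001 → (6.228,7.000)–(6.000,7.194)
total: 16 segments, chained into 1 closed loop(s), length Σ = 13.641136

segments=16 loops=1 length=13.641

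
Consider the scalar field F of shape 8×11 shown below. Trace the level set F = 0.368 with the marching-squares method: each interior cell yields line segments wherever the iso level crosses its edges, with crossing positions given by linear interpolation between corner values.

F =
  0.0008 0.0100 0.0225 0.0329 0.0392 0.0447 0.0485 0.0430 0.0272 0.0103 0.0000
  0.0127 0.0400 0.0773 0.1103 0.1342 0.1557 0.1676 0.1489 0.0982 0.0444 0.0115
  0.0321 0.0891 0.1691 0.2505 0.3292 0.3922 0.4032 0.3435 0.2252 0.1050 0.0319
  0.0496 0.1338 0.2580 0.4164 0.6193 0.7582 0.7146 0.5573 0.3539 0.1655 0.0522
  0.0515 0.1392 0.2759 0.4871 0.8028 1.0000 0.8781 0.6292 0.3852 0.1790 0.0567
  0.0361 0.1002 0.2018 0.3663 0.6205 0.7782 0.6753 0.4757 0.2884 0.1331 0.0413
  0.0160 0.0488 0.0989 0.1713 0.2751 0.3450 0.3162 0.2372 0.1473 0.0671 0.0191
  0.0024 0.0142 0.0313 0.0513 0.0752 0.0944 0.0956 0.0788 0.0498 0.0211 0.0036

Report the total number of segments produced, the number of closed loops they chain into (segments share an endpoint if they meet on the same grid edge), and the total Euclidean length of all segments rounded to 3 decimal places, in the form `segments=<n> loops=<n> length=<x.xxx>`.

cell (1,4): code 0100 → (1.898,5.000)–(2.000,4.616)
cell (1,5): code 1100 → (1.851,6.000)–(1.898,5.000)
cell (1,6): code 1000 → (2.000,6.590)–(1.851,6.000)
cell (2,2): code 0100 → (2.708,3.000)–(3.000,2.694)
cell (2,3): code 1100 → (2.134,4.000)–(2.708,3.000)
cell (2,4): code 1110 → (2.000,4.616)–(2.134,4.000)
cell (2,6): code 1101 → (2.115,7.000)–(2.000,6.590)
cell (2,7): code 1000 → (3.000,7.931)–(2.115,7.000)
cell (3,2): code 0110 → (3.000,2.694)–(4.000,2.436)
cell (3,7): code 1101 → (3.450,8.000)–(3.000,7.931)
cell (3,8): code 1000 → (4.000,8.083)–(3.450,8.000)
cell (4,2): code 0010 → (4.000,2.436)–(4.986,3.000)
cell (4,3): code 0111 → (4.986,3.000)–(5.000,3.007)
cell (4,7): code 1011 → (5.000,7.575)–(4.178,8.000)
cell (4,8): code 0001 → (4.178,8.000)–(4.000,8.083)
cell (5,3): code 0010 → (5.000,3.007)–(5.731,4.000)
cell (5,4): code 0011 → (5.731,4.000)–(5.947,5.000)
cell (5,5): code 0011 → (5.947,5.000)–(5.856,6.000)
cell (5,6): code 0011 → (5.856,6.000)–(5.452,7.000)
cell (5,7): code 0001 → (5.452,7.000)–(5.000,7.575)
total: 20 segments, chained into 1 closed loop(s), length Σ = 15.311493

segments=20 loops=1 length=15.311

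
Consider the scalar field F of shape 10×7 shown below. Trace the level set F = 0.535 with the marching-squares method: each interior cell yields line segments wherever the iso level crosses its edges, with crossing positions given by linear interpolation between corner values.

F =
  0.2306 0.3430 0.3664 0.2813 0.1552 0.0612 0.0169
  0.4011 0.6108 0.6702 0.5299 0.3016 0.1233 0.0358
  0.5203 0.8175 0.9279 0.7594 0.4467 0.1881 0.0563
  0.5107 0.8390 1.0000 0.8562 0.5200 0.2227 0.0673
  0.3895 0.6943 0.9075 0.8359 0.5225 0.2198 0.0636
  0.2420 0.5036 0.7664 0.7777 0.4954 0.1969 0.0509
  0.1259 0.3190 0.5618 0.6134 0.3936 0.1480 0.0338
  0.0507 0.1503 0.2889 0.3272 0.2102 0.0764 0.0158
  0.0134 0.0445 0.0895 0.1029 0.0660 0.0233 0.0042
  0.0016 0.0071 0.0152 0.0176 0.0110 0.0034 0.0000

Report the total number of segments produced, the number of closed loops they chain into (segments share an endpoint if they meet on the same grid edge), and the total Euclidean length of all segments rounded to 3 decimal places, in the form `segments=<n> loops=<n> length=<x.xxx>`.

segments=18 loops=1 length=15.244

cell (0,0): code 0100 → (0.717,1.000)–(1.000,0.639)
cell (0,1): code 1100 → (0.555,2.000)–(0.717,1.000)
cell (0,2): code 1000 → (1.000,2.964)–(0.555,2.000)
cell (1,0): code 0110 → (1.000,0.639)–(2.000,0.049)
cell (1,2): code 1101 → (1.022,3.000)–(1.000,2.964)
cell (1,3): code 1000 → (2.000,3.718)–(1.022,3.000)
cell (2,0): code 0110 → (2.000,0.049)–(3.000,0.074)
cell (2,3): code 1001 → (3.000,3.955)–(2.000,3.718)
cell (3,0): code 0110 → (3.000,0.074)–(4.000,0.477)
cell (3,3): code 1001 → (4.000,3.960)–(3.000,3.955)
cell (4,0): code 0010 → (4.000,0.477)–(4.835,1.000)
cell (4,1): code 0111 → (4.835,1.000)–(5.000,1.119)
cell (4,3): code 1001 → (5.000,3.860)–(4.000,3.960)
cell (5,1): code 0110 → (5.000,1.119)–(6.000,1.890)
cell (5,3): code 1001 → (6.000,3.357)–(5.000,3.860)
cell (6,1): code 0010 → (6.000,1.890)–(6.098,2.000)
cell (6,2): code 0011 → (6.098,2.000)–(6.274,3.000)
cell (6,3): code 0001 → (6.274,3.000)–(6.000,3.357)
total: 18 segments, chained into 1 closed loop(s), length Σ = 15.244343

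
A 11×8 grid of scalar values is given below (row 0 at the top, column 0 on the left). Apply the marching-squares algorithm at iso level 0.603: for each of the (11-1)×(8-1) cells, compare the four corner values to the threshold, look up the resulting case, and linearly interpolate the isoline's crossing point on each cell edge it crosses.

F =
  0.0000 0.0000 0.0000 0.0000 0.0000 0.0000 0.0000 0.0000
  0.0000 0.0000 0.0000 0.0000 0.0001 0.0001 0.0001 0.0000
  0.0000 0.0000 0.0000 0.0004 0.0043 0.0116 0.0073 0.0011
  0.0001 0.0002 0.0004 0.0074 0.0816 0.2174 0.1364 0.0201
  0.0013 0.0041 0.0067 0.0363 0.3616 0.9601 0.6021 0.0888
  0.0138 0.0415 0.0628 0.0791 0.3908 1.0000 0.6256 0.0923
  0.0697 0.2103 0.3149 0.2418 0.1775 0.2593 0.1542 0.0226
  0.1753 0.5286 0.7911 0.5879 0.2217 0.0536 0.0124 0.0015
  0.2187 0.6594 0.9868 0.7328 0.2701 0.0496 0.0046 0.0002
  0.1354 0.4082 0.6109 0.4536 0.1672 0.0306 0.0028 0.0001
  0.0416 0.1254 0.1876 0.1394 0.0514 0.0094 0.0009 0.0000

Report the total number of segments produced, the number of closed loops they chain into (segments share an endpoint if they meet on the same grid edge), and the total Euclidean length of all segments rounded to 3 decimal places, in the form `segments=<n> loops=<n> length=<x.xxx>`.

cell (3,4): code 0100 → (3.519,5.000)–(4.000,4.403)
cell (3,5): code 1000 → (4.000,5.997)–(3.519,5.000)
cell (4,4): code 0110 → (4.000,4.403)–(5.000,4.348)
cell (4,5): code 1101 → (4.038,6.000)–(4.000,5.997)
cell (4,6): code 1000 → (5.000,6.042)–(4.038,6.000)
cell (5,4): code 0010 → (5.000,4.348)–(5.536,5.000)
cell (5,5): code 0011 → (5.536,5.000)–(5.048,6.000)
cell (5,6): code 0001 → (5.048,6.000)–(5.000,6.042)
cell (6,1): code 0100 → (6.605,2.000)–(7.000,1.283)
cell (6,2): code 1000 → (7.000,2.926)–(6.605,2.000)
cell (7,0): code 0100 → (7.569,1.000)–(8.000,0.872)
cell (7,1): code 1110 → (7.000,1.283)–(7.569,1.000)
cell (7,2): code 1101 → (7.104,3.000)–(7.000,2.926)
cell (7,3): code 1000 → (8.000,3.281)–(7.104,3.000)
cell (8,0): code 0010 → (8.000,0.872)–(8.225,1.000)
cell (8,1): code 0111 → (8.225,1.000)–(9.000,1.961)
cell (8,2): code 1011 → (9.000,2.050)–(8.465,3.000)
cell (8,3): code 0001 → (8.465,3.000)–(8.000,3.281)
cell (9,1): code 0010 → (9.000,1.961)–(9.019,2.000)
cell (9,2): code 0001 → (9.019,2.000)–(9.000,2.050)
total: 20 segments, chained into 2 closed loop(s), length Σ = 13.096501

segments=20 loops=2 length=13.097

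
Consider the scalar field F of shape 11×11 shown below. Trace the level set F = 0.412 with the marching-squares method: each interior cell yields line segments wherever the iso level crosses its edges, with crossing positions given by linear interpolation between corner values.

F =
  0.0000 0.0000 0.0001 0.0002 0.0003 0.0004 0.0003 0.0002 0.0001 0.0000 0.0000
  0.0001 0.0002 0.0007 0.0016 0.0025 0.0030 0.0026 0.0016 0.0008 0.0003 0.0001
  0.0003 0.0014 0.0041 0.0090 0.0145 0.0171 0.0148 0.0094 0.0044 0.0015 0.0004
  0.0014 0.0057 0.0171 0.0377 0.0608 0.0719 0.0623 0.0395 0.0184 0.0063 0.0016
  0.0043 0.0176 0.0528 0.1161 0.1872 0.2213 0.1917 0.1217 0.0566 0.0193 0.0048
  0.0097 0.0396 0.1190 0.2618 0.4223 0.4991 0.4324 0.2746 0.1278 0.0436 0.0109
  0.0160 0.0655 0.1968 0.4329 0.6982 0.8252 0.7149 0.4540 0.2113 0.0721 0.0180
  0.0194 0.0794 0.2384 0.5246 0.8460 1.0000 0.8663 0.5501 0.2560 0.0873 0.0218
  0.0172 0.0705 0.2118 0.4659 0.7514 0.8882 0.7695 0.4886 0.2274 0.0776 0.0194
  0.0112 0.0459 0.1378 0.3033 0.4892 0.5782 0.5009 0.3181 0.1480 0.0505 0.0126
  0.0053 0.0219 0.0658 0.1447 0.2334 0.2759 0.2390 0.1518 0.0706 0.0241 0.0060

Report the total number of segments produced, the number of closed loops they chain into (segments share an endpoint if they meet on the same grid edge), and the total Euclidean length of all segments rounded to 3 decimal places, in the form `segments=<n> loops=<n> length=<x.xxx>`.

segments=20 loops=1 length=15.029

cell (4,3): code 0100 → (4.956,4.000)–(5.000,3.936)
cell (4,4): code 1100 → (4.686,5.000)–(4.956,4.000)
cell (4,5): code 1100 → (4.915,6.000)–(4.686,5.000)
cell (4,6): code 1000 → (5.000,6.129)–(4.915,6.000)
cell (5,2): code 0100 → (5.878,3.000)–(6.000,2.911)
cell (5,3): code 1110 → (5.000,3.936)–(5.878,3.000)
cell (5,6): code 1101 → (5.766,7.000)–(5.000,6.129)
cell (5,7): code 1000 → (6.000,7.173)–(5.766,7.000)
cell (6,2): code 0110 → (6.000,2.911)–(7.000,2.607)
cell (6,7): code 1001 → (7.000,7.470)–(6.000,7.173)
cell (7,2): code 0110 → (7.000,2.607)–(8.000,2.788)
cell (7,7): code 1001 → (8.000,7.293)–(7.000,7.470)
cell (8,2): code 0010 → (8.000,2.788)–(8.331,3.000)
cell (8,3): code 0111 → (8.331,3.000)–(9.000,3.585)
cell (8,6): code 1011 → (9.000,6.486)–(8.449,7.000)
cell (8,7): code 0001 → (8.449,7.000)–(8.000,7.293)
cell (9,3): code 0010 → (9.000,3.585)–(9.302,4.000)
cell (9,4): code 0011 → (9.302,4.000)–(9.550,5.000)
cell (9,5): code 0011 → (9.550,5.000)–(9.339,6.000)
cell (9,6): code 0001 → (9.339,6.000)–(9.000,6.486)
total: 20 segments, chained into 1 closed loop(s), length Σ = 15.028718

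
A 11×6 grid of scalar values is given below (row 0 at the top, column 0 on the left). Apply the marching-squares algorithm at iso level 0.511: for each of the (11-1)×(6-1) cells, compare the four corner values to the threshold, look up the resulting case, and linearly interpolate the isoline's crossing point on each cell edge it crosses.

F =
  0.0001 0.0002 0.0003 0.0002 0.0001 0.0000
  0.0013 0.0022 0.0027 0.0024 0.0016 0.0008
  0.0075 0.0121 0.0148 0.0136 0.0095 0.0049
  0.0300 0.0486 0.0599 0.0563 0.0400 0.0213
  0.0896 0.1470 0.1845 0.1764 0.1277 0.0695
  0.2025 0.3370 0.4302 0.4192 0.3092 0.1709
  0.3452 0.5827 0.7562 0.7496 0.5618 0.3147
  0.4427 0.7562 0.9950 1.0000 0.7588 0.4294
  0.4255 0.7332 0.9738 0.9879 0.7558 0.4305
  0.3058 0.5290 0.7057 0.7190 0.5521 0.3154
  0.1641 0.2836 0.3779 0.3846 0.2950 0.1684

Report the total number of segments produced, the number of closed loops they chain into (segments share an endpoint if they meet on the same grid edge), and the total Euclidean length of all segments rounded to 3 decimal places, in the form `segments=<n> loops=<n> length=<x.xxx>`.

segments=16 loops=1 length=14.105

cell (5,0): code 0100 → (5.708,1.000)–(6.000,0.698)
cell (5,1): code 1100 → (5.248,2.000)–(5.708,1.000)
cell (5,2): code 1100 → (5.278,3.000)–(5.248,2.000)
cell (5,3): code 1100 → (5.799,4.000)–(5.278,3.000)
cell (5,4): code 1000 → (6.000,4.206)–(5.799,4.000)
cell (6,0): code 0110 → (6.000,0.698)–(7.000,0.218)
cell (6,4): code 1001 → (7.000,4.752)–(6.000,4.206)
cell (7,0): code 0110 → (7.000,0.218)–(8.000,0.278)
cell (7,4): code 1001 → (8.000,4.753)–(7.000,4.752)
cell (8,0): code 0110 → (8.000,0.278)–(9.000,0.919)
cell (8,4): code 1001 → (9.000,4.174)–(8.000,4.753)
cell (9,0): code 0010 → (9.000,0.919)–(9.073,1.000)
cell (9,1): code 0011 → (9.073,1.000)–(9.594,2.000)
cell (9,2): code 0011 → (9.594,2.000)–(9.622,3.000)
cell (9,3): code 0011 → (9.622,3.000)–(9.160,4.000)
cell (9,4): code 0001 → (9.160,4.000)–(9.000,4.174)
total: 16 segments, chained into 1 closed loop(s), length Σ = 14.105206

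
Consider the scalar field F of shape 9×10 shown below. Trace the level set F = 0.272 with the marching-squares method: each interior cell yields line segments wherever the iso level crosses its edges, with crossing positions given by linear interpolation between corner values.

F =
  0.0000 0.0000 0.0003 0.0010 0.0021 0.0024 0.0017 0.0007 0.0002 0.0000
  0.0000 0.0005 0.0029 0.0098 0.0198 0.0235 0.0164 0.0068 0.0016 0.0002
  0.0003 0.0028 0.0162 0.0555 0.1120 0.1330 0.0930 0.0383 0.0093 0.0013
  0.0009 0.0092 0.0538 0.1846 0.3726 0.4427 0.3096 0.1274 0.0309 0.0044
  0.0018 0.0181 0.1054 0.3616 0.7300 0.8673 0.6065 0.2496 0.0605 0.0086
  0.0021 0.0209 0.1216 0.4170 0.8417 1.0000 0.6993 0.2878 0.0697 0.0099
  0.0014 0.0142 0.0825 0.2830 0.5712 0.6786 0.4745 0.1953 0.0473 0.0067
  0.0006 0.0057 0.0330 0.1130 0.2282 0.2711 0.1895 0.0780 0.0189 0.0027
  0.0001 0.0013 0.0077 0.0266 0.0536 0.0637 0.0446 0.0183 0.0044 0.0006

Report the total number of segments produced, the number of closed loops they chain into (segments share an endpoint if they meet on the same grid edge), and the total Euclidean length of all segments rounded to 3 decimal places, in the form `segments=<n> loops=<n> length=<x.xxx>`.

cell (2,3): code 0100 → (2.614,4.000)–(3.000,3.465)
cell (2,4): code 1100 → (2.449,5.000)–(2.614,4.000)
cell (2,5): code 1100 → (2.826,6.000)–(2.449,5.000)
cell (2,6): code 1000 → (3.000,6.206)–(2.826,6.000)
cell (3,2): code 0100 → (3.494,3.000)–(4.000,2.650)
cell (3,3): code 1110 → (3.000,3.465)–(3.494,3.000)
cell (3,6): code 1001 → (4.000,6.937)–(3.000,6.206)
cell (4,2): code 0110 → (4.000,2.650)–(5.000,2.509)
cell (4,6): code 1101 → (4.586,7.000)–(4.000,6.937)
cell (4,7): code 1000 → (5.000,7.072)–(4.586,7.000)
cell (5,2): code 0110 → (5.000,2.509)–(6.000,2.945)
cell (5,6): code 1011 → (6.000,6.725)–(5.171,7.000)
cell (5,7): code 0001 → (5.171,7.000)–(5.000,7.072)
cell (6,2): code 0010 → (6.000,2.945)–(6.065,3.000)
cell (6,3): code 0011 → (6.065,3.000)–(6.872,4.000)
cell (6,4): code 0011 → (6.872,4.000)–(6.998,5.000)
cell (6,5): code 0011 → (6.998,5.000)–(6.711,6.000)
cell (6,6): code 0001 → (6.711,6.000)–(6.000,6.725)
total: 18 segments, chained into 1 closed loop(s), length Σ = 14.147381

segments=18 loops=1 length=14.147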